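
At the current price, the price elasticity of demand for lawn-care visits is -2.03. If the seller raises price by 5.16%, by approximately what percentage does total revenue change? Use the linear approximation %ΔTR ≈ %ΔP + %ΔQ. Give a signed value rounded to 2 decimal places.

-5.31%

%ΔQ ≈ Ed × %ΔP = (-2.03) × (+5.16%) = -10.4748%
%ΔTR ≈ %ΔP + %ΔQ = (+5.16%) + (-10.4748%) = -5.3148%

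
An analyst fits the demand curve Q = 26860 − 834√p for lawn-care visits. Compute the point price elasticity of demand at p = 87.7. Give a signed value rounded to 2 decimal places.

dQ/dp = −834/(2√p) = -44.5283. At p = 87.7, Q = 19049.7.
Ed = (dQ/dp)·(p/Q) = (-44.5283) × (87.7/19049.7) = -0.2049…

-0.20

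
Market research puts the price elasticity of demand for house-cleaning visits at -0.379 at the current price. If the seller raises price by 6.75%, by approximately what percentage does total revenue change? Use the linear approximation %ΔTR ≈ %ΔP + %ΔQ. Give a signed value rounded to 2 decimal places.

+4.19%

%ΔQ ≈ Ed × %ΔP = (-0.379) × (+6.75%) = -2.5583%
%ΔTR ≈ %ΔP + %ΔQ = (+6.75%) + (-2.5583%) = +4.1918%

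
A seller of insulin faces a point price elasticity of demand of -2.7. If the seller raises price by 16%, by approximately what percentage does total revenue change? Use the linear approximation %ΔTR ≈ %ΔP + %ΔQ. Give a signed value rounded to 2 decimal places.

%ΔQ ≈ Ed × %ΔP = (-2.7) × (+16%) = -43.2000%
%ΔTR ≈ %ΔP + %ΔQ = (+16%) + (-43.2000%) = -27.2000%

-27.20%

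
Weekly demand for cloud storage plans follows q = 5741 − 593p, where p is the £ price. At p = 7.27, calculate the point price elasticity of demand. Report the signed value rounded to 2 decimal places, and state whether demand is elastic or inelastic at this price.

-3.01; elastic

dq/dp = −593. At p = 7.27, q = 5741 − 593(7.27) = 1429.89.
Ed = (dq/dp)·(p/q) = −593 × (7.27/1429.89) = -3.0149…
|Ed| = 3.01 > 1, so demand is elastic.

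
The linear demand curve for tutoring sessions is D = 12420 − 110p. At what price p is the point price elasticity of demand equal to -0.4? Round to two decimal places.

32.26

Ed = −110p/(12420 − 110p). Set this equal to -0.4:
110p = 0.4·(12420 − 110p) ⇒ 110p(1 + 0.4) = 0.4·12420
p = 0.4·12420 / (110·1.4) = 32.2597…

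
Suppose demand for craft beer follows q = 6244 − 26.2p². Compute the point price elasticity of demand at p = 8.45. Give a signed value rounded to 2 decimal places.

dq/dp = −2·26.2·p = -442.78. At p = 8.45, q = 4373.2545.
Ed = (dq/dp)·(p/q) = (-442.78) × (8.45/4373.2545) = -0.8555…

-0.86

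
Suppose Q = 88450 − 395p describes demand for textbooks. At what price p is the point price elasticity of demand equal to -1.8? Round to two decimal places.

Ed = −395p/(88450 − 395p). Set this equal to -1.8:
395p = 1.8·(88450 − 395p) ⇒ 395p(1 + 1.8) = 1.8·88450
p = 1.8·88450 / (395·2.8) = 143.9511…

143.95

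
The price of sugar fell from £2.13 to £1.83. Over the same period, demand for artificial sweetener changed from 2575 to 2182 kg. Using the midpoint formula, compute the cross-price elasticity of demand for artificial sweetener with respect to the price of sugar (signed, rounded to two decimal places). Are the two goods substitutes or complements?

1.09; substitutes

%ΔQ_{artificial sweetener} = (2182 − 2575)/avg = -393/2378.5 = -0.165230…
%ΔP_{sugar} = (1.83 − 2.13)/avg = -0.3/1.98 = -0.151515…
E_cross = (-393/2378.5) / (-0.3/1.98) = 1.0905…
E_cross > 0 ⇒ the goods are substitutes.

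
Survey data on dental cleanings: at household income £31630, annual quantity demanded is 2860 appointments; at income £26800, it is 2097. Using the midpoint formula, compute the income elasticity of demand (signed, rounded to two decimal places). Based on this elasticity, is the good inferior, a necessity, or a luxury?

%ΔQ = (2097 − 2860)/[( 2860 + 2097)/2] = -763/2478.5 = -0.307847…
%ΔIncome = (26800 − 31630)/[( 31630 + 26800)/2] = -4830/29215 = -0.165326…
E_income = (-763/2478.5) / (-4830/29215) = 1.8620…
E_income > 1 ⇒ normal good, luxury.

1.86; luxury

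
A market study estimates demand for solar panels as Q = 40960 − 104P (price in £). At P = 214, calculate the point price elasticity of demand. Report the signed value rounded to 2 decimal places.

dQ/dP = −104. At P = 214, Q = 40960 − 104(214) = 18704.
Ed = (dQ/dP)·(P/Q) = −104 × (214/18704) = -1.1899…

-1.19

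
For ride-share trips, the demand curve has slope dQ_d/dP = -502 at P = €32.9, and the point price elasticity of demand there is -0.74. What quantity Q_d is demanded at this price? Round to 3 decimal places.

22318.649

Ed = (dQ_d/dP)·(P/Q_d) ⇒ Q_d = (dQ_d/dP)·P/Ed = (-502)·32.9/(-0.74) = 22318.64864…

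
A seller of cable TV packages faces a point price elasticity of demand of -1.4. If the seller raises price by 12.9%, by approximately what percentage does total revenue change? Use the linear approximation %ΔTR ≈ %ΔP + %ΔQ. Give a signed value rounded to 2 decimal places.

-5.16%

%ΔQ ≈ Ed × %ΔP = (-1.4) × (+12.9%) = -18.0600%
%ΔTR ≈ %ΔP + %ΔQ = (+12.9%) + (-18.0600%) = -5.1600%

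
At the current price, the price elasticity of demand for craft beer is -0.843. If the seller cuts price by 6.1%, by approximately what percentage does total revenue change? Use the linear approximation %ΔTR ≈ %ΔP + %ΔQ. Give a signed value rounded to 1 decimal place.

%ΔQ ≈ Ed × %ΔP = (-0.843) × (-6.1%) = +5.1423%
%ΔTR ≈ %ΔP + %ΔQ = (-6.1%) + (+5.1423%) = -0.9577%

-1.0%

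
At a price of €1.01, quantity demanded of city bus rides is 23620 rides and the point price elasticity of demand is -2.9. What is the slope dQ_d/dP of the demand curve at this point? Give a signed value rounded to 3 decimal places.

-67819.802

Ed = (dQ_d/dP)·(P/Q_d) ⇒ dQ_d/dP = Ed·Q_d/P = (-2.9)·23620/1.01 = -67819.80198…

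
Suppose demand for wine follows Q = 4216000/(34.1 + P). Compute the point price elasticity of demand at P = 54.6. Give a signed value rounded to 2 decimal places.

-0.62

dQ/dP = −4216000/(34.1 + P)² = -535.862. At P = 54.6, Q = 47531.
Ed = (dQ/dP)·(P/Q) = (-535.862) × (54.6/47531) = -0.6155…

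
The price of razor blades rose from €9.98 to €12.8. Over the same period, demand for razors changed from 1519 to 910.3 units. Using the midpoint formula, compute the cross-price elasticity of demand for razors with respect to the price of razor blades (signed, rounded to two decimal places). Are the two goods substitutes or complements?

%ΔQ_{razors} = (910.3 − 1519)/avg = -608.7/1214.65 = -0.501132…
%ΔP_{razor blades} = (12.8 − 9.98)/avg = 2.82/11.39 = 0.247585…
E_cross = (-608.7/1214.65) / (2.82/11.39) = -2.0240…
E_cross < 0 ⇒ the goods are complements.

-2.02; complements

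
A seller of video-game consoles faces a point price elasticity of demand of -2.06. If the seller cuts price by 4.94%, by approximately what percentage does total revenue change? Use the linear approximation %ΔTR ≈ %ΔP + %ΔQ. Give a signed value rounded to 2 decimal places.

%ΔQ ≈ Ed × %ΔP = (-2.06) × (-4.94%) = +10.1764%
%ΔTR ≈ %ΔP + %ΔQ = (-4.94%) + (+10.1764%) = +5.2364%

+5.24%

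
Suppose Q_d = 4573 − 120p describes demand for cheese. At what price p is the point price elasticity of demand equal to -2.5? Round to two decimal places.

Ed = −120p/(4573 − 120p). Set this equal to -2.5:
120p = 2.5·(4573 − 120p) ⇒ 120p(1 + 2.5) = 2.5·4573
p = 2.5·4573 / (120·3.5) = 27.2202…

27.22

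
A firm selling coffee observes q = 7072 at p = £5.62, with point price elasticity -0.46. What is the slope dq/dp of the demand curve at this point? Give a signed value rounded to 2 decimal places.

Ed = (dq/dp)·(p/q) ⇒ dq/dp = Ed·q/p = (-0.46)·7072/5.62 = -578.8469…

-578.85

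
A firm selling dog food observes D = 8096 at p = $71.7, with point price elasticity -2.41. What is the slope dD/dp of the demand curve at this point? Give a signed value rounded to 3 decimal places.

-272.125

Ed = (dD/dp)·(p/D) ⇒ dD/dp = Ed·D/p = (-2.41)·8096/71.7 = -272.12496…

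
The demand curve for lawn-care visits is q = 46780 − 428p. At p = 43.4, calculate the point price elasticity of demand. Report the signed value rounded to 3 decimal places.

dq/dp = −428. At p = 43.4, q = 46780 − 428(43.4) = 28204.8.
Ed = (dq/dp)·(p/q) = −428 × (43.4/28204.8) = -0.65858…

-0.659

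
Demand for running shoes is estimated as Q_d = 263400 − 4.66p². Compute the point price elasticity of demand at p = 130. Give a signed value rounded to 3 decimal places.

dQ_d/dp = −2·4.66·p = -1211.6. At p = 130, Q_d = 184646.
Ed = (dQ_d/dp)·(p/Q_d) = (-1211.6) × (130/184646) = -0.85302…

-0.853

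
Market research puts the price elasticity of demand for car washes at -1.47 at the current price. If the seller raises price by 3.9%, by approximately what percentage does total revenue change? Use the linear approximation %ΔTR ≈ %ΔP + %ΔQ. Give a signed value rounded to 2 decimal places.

%ΔQ ≈ Ed × %ΔP = (-1.47) × (+3.9%) = -5.7330%
%ΔTR ≈ %ΔP + %ΔQ = (+3.9%) + (-5.7330%) = -1.8330%

-1.83%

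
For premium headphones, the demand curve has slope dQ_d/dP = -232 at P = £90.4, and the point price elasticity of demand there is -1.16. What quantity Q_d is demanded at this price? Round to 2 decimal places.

Ed = (dQ_d/dP)·(P/Q_d) ⇒ Q_d = (dQ_d/dP)·P/Ed = (-232)·90.4/(-1.16) = 18080

18080.00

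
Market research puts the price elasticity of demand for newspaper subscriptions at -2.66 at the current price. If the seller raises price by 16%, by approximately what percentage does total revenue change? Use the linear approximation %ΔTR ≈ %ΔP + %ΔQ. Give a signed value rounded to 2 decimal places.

-26.56%

%ΔQ ≈ Ed × %ΔP = (-2.66) × (+16%) = -42.5600%
%ΔTR ≈ %ΔP + %ΔQ = (+16%) + (-42.5600%) = -26.5600%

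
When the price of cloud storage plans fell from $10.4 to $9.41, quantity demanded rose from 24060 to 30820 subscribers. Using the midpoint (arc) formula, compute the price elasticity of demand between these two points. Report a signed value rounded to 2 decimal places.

-2.46

%ΔQ = (30820 − 24060) / [(24060 + 30820)/2] = 6760/27440 = 0.246355…
%ΔP = (9.41 − 10.4) / [(10.4 + 9.41)/2] = -0.99/9.905 = -0.099949…
Arc Ed = %ΔQ / %ΔP = (6760/27440) / (-0.99/9.905) = -2.4648…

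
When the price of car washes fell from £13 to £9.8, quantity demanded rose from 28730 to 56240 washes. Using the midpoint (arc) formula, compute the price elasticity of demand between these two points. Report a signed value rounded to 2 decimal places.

%ΔQ = (56240 − 28730) / [(28730 + 56240)/2] = 27510/42485 = 0.647522…
%ΔP = (9.8 − 13) / [(13 + 9.8)/2] = -3.2/11.4 = -0.280701…
Arc Ed = %ΔQ / %ΔP = (27510/42485) / (-3.2/11.4) = -2.3067…

-2.31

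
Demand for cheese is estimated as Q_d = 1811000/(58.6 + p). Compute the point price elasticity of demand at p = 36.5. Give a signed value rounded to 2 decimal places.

-0.38

dQ_d/dp = −1811000/(58.6 + p)² = -200.243. At p = 36.5, Q_d = 19043.1.
Ed = (dQ_d/dp)·(p/Q_d) = (-200.243) × (36.5/19043.1) = -0.3838…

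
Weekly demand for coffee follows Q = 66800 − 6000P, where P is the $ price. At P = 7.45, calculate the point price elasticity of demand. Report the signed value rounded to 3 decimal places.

-2.023

dQ/dP = −6000. At P = 7.45, Q = 66800 − 6000(7.45) = 22100.
Ed = (dQ/dP)·(P/Q) = −6000 × (7.45/22100) = -2.02262…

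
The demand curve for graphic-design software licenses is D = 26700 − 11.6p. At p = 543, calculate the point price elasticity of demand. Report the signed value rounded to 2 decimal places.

-0.31

dD/dp = −11.6. At p = 543, D = 26700 − 11.6(543) = 20401.2.
Ed = (dD/dp)·(p/D) = −11.6 × (543/20401.2) = -0.3087…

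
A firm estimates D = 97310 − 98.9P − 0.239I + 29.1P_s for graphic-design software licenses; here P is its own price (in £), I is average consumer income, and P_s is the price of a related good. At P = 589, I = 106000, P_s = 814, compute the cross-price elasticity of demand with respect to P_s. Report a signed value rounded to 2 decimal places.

0.63

At the given values, D = 97310 − 98.9(589) − 0.239(106000) + 29.1(814) = 37411.3.
∂D/∂P_s = 29.1.
E = (29.1) × (814/37411.3) = 0.6331…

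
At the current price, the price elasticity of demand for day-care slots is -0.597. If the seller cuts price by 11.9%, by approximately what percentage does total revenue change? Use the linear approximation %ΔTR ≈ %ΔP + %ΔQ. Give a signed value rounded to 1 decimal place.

%ΔQ ≈ Ed × %ΔP = (-0.597) × (-11.9%) = +7.1043%
%ΔTR ≈ %ΔP + %ΔQ = (-11.9%) + (+7.1043%) = -4.7957%

-4.8%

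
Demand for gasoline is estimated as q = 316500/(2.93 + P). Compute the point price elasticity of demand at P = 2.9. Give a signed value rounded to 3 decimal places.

dq/dP = −316500/(2.93 + P)² = -9311.86. At P = 2.9, q = 54288.2.
Ed = (dq/dP)·(P/q) = (-9311.86) × (2.9/54288.2) = -0.49742…

-0.497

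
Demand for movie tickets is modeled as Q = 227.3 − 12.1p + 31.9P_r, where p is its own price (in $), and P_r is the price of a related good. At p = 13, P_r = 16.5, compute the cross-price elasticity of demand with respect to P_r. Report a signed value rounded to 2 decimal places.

At the given values, Q = 227.3 − 12.1(13) + 31.9(16.5) = 596.35.
∂Q/∂P_r = 31.9.
E = (31.9) × (16.5/596.35) = 0.8826…

0.88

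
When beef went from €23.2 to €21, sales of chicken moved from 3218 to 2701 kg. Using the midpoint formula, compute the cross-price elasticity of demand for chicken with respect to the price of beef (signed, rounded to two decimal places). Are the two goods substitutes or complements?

%ΔQ_{chicken} = (2701 − 3218)/avg = -517/2959.5 = -0.174691…
%ΔP_{beef} = (21 − 23.2)/avg = -2.2/22.1 = -0.099547…
E_cross = (-517/2959.5) / (-2.2/22.1) = 1.7548…
E_cross > 0 ⇒ the goods are substitutes.

1.75; substitutes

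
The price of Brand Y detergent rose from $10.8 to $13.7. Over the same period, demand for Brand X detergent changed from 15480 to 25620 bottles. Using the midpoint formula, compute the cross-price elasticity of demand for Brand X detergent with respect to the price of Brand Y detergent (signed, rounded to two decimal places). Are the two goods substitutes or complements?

%ΔQ_{Brand X detergent} = (25620 − 15480)/avg = 10140/20550 = 0.493430…
%ΔP_{Brand Y detergent} = (13.7 − 10.8)/avg = 2.9/12.25 = 0.236734…
E_cross = (10140/20550) / (2.9/12.25) = 2.0843…
E_cross > 0 ⇒ the goods are substitutes.

2.08; substitutes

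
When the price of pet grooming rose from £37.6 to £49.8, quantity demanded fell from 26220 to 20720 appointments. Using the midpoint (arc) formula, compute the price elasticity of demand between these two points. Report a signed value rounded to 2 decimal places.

-0.84

%ΔQ = (20720 − 26220) / [(26220 + 20720)/2] = -5500/23470 = -0.234341…
%ΔP = (49.8 − 37.6) / [(37.6 + 49.8)/2] = 12.2/43.7 = 0.279176…
Arc Ed = %ΔQ / %ΔP = (-5500/23470) / (12.2/43.7) = -0.8394…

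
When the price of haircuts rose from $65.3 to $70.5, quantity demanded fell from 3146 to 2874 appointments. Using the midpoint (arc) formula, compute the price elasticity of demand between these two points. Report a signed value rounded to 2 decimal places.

%ΔQ = (2874 − 3146) / [(3146 + 2874)/2] = -272/3010 = -0.090365…
%ΔP = (70.5 − 65.3) / [(65.3 + 70.5)/2] = 5.2/67.9 = 0.076583…
Arc Ed = %ΔQ / %ΔP = (-272/3010) / (5.2/67.9) = -1.1799…

-1.18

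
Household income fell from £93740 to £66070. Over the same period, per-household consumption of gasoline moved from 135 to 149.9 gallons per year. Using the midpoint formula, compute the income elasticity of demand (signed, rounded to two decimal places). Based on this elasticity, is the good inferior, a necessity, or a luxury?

-0.30; inferior

%ΔQ = (149.9 − 135)/[( 135 + 149.9)/2] = 14.9/142.45 = 0.104598…
%ΔIncome = (66070 − 93740)/[( 93740 + 66070)/2] = -27670/79905 = -0.346286…
E_income = (14.9/142.45) / (-27670/79905) = -0.3020…
E_income < 0 ⇒ inferior good.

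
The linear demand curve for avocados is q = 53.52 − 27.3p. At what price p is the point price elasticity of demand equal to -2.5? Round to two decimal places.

Ed = −27.3p/(53.52 − 27.3p). Set this equal to -2.5:
27.3p = 2.5·(53.52 − 27.3p) ⇒ 27.3p(1 + 2.5) = 2.5·53.52
p = 2.5·53.52 / (27.3·3.5) = 1.4003…

1.40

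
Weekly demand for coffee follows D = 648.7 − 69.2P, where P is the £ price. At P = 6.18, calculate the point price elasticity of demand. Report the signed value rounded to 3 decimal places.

dD/dP = −69.2. At P = 6.18, D = 648.7 − 69.2(6.18) = 221.044.
Ed = (dD/dP)·(P/D) = −69.2 × (6.18/221.044) = -1.93470…

-1.935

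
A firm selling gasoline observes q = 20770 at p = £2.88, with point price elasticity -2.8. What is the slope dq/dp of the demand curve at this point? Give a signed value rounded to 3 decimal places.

-20193.056

Ed = (dq/dp)·(p/q) ⇒ dq/dp = Ed·q/p = (-2.8)·20770/2.88 = -20193.05555…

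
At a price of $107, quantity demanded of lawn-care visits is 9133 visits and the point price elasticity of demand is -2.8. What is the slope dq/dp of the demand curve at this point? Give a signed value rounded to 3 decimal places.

-238.994

Ed = (dq/dp)·(p/q) ⇒ dq/dp = Ed·q/p = (-2.8)·9133/107 = -238.99439…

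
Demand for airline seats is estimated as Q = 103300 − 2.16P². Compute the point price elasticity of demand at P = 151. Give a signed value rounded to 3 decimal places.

-1.822

dQ/dP = −2·2.16·P = -652.32. At P = 151, Q = 54049.84.
Ed = (dQ/dP)·(P/Q) = (-652.32) × (151/54049.84) = -1.82239…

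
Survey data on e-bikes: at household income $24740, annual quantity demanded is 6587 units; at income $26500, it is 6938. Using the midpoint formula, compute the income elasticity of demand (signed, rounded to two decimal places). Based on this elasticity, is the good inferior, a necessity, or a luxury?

%ΔQ = (6938 − 6587)/[( 6587 + 6938)/2] = 351/6762.5 = 0.051903…
%ΔIncome = (26500 − 24740)/[( 24740 + 26500)/2] = 1760/25620 = 0.068696…
E_income = (351/6762.5) / (1760/25620) = 0.7555…
0 < E_income < 1 ⇒ normal good, necessity.

0.76; necessity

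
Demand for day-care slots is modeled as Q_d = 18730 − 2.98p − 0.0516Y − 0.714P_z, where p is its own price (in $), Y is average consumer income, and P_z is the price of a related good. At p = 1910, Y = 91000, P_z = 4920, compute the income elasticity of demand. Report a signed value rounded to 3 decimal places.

-0.972

At the given values, Q_d = 18730 − 2.98(1910) − 0.0516(91000) − 0.714(4920) = 4829.72.
∂Q_d/∂Y = -0.0516.
E = (-0.0516) × (91000/4829.72) = -0.97223…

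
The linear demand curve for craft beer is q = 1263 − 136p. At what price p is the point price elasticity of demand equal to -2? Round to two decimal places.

6.19

Ed = −136p/(1263 − 136p). Set this equal to -2:
136p = 2·(1263 − 136p) ⇒ 136p(1 + 2) = 2·1263
p = 2·1263 / (136·3) = 6.1911…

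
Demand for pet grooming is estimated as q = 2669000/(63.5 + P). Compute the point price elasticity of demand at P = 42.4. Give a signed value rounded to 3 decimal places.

dq/dP = −2669000/(63.5 + P)² = -237.989. At P = 42.4, q = 25203.
Ed = (dq/dP)·(P/q) = (-237.989) × (42.4/25203) = -0.40037…

-0.400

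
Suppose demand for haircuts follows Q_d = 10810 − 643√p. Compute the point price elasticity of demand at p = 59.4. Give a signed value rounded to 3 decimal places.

-0.423

dQ_d/dp = −643/(2√p) = -41.7146. At p = 59.4, Q_d = 5854.31.
Ed = (dQ_d/dp)·(p/Q_d) = (-41.7146) × (59.4/5854.31) = -0.42325…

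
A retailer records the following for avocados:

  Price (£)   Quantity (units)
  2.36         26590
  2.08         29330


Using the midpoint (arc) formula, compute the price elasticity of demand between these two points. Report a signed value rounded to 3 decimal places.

-0.777

%ΔQ = (29330 − 26590) / [(26590 + 29330)/2] = 2740/27960 = 0.097997…
%ΔP = (2.08 − 2.36) / [(2.36 + 2.08)/2] = -0.28/2.22 = -0.126126…
Arc Ed = %ΔQ / %ΔP = (2740/27960) / (-0.28/2.22) = -0.77697…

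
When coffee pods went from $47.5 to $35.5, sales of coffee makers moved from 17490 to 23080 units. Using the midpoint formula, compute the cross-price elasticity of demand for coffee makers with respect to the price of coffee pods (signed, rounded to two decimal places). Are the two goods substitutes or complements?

%ΔQ_{coffee makers} = (23080 − 17490)/avg = 5590/20285 = 0.275573…
%ΔP_{coffee pods} = (35.5 − 47.5)/avg = -12/41.5 = -0.289156…
E_cross = (5590/20285) / (-12/41.5) = -0.9530…
E_cross < 0 ⇒ the goods are complements.

-0.95; complements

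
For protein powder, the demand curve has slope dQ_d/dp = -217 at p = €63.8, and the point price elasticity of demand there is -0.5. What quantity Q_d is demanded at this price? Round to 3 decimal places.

27689.200

Ed = (dQ_d/dp)·(p/Q_d) ⇒ Q_d = (dQ_d/dp)·p/Ed = (-217)·63.8/(-0.5) = 27689.2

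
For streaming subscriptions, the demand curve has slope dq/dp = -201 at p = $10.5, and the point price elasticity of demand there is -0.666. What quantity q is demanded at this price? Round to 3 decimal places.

3168.919

Ed = (dq/dp)·(p/q) ⇒ q = (dq/dp)·p/Ed = (-201)·10.5/(-0.666) = 3168.91891…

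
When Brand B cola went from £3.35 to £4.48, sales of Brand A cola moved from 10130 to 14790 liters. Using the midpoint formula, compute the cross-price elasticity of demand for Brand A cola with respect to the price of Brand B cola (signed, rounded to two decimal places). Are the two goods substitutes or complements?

%ΔQ_{Brand A cola} = (14790 − 10130)/avg = 4660/12460 = 0.373996…
%ΔP_{Brand B cola} = (4.48 − 3.35)/avg = 1.13/3.915 = 0.288633…
E_cross = (4660/12460) / (1.13/3.915) = 1.2957…
E_cross > 0 ⇒ the goods are substitutes.

1.30; substitutes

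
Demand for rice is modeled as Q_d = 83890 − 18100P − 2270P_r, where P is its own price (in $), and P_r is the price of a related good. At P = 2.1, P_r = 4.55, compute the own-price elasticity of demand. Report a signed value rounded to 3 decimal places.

-1.069

At the given values, Q_d = 83890 − 18100(2.1) − 2270(4.55) = 35551.5.
∂Q_d/∂P = −18100.
E = (-18100) × (2.1/35551.5) = -1.06915…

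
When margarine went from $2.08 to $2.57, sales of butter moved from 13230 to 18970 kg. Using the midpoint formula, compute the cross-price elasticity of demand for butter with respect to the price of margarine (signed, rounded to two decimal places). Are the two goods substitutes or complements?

1.69; substitutes

%ΔQ_{butter} = (18970 − 13230)/avg = 5740/16100 = 0.356521…
%ΔP_{margarine} = (2.57 − 2.08)/avg = 0.49/2.325 = 0.210752…
E_cross = (5740/16100) / (0.49/2.325) = 1.6916…
E_cross > 0 ⇒ the goods are substitutes.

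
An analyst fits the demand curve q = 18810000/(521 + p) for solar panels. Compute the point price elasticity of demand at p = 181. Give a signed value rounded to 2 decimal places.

-0.26

dq/dp = −18810000/(521 + p)² = -38.1693. At p = 181, q = 26794.9.
Ed = (dq/dp)·(p/q) = (-38.1693) × (181/26794.9) = -0.2578…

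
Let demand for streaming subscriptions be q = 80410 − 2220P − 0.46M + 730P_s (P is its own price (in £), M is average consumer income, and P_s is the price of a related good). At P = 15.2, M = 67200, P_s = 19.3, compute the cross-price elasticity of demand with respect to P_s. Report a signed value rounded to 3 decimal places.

0.472

At the given values, q = 80410 − 2220(15.2) − 0.46(67200) + 730(19.3) = 29843.
∂q/∂P_s = 730.
E = (730) × (19.3/29843) = 0.47210…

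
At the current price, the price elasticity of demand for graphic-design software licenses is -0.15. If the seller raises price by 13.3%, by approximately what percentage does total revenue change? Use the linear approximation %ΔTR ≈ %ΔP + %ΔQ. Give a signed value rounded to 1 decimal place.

+11.3%

%ΔQ ≈ Ed × %ΔP = (-0.15) × (+13.3%) = -1.9950%
%ΔTR ≈ %ΔP + %ΔQ = (+13.3%) + (-1.9950%) = +11.3050%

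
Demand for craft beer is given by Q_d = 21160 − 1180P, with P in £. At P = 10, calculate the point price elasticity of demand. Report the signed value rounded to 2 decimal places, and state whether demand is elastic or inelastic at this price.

dQ_d/dP = −1180. At P = 10, Q_d = 21160 − 1180(10) = 9360.
Ed = (dQ_d/dP)·(P/Q_d) = −1180 × (10/9360) = -1.2606…
|Ed| = 1.26 > 1, so demand is elastic.

-1.26; elastic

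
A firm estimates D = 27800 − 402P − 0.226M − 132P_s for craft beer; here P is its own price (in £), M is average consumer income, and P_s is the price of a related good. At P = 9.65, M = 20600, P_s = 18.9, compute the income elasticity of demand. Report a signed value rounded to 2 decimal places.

-0.28

At the given values, D = 27800 − 402(9.65) − 0.226(20600) − 132(18.9) = 16770.3.
∂D/∂M = -0.226.
E = (-0.226) × (20600/16770.3) = -0.2776…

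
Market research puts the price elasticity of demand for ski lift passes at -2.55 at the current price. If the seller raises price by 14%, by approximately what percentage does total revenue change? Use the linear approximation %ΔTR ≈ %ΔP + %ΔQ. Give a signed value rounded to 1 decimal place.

-21.7%

%ΔQ ≈ Ed × %ΔP = (-2.55) × (+14%) = -35.7000%
%ΔTR ≈ %ΔP + %ΔQ = (+14%) + (-35.7000%) = -21.7000%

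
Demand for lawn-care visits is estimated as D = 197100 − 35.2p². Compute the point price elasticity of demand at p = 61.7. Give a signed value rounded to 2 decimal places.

dD/dp = −2·35.2·p = -4343.68. At p = 61.7, D = 63097.472.
Ed = (dD/dp)·(p/D) = (-4343.68) × (61.7/63097.472) = -4.2474…

-4.25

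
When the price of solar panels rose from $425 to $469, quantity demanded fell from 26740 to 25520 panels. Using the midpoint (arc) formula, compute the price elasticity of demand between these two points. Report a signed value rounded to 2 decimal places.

-0.47

%ΔQ = (25520 − 26740) / [(26740 + 25520)/2] = -1220/26130 = -0.046689…
%ΔP = (469 − 425) / [(425 + 469)/2] = 44/447 = 0.098434…
Arc Ed = %ΔQ / %ΔP = (-1220/26130) / (44/447) = -0.4743…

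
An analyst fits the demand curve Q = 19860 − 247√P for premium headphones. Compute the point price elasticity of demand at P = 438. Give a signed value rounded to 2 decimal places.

-0.18

dQ/dP = −247/(2√P) = -5.90106. At P = 438, Q = 14690.7.
Ed = (dQ/dP)·(P/Q) = (-5.90106) × (438/14690.7) = -0.1759…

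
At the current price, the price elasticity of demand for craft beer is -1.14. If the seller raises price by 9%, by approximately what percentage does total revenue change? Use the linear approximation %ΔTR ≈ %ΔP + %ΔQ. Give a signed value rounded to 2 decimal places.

%ΔQ ≈ Ed × %ΔP = (-1.14) × (+9%) = -10.2600%
%ΔTR ≈ %ΔP + %ΔQ = (+9%) + (-10.2600%) = -1.2600%

-1.26%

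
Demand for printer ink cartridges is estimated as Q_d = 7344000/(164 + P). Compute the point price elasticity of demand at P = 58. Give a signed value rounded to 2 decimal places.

-0.26

dQ_d/dP = −7344000/(164 + P)² = -149.014. At P = 58, Q_d = 33081.1.
Ed = (dQ_d/dP)·(P/Q_d) = (-149.014) × (58/33081.1) = -0.2612…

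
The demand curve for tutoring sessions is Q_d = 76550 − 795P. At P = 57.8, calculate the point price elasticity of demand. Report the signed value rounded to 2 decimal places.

dQ_d/dP = −795. At P = 57.8, Q_d = 76550 − 795(57.8) = 30599.
Ed = (dQ_d/dP)·(P/Q_d) = −795 × (57.8/30599) = -1.5017…

-1.50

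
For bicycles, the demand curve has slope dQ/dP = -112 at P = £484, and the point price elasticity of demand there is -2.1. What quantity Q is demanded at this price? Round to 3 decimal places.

Ed = (dQ/dP)·(P/Q) ⇒ Q = (dQ/dP)·P/Ed = (-112)·484/(-2.1) = 25813.33333…

25813.333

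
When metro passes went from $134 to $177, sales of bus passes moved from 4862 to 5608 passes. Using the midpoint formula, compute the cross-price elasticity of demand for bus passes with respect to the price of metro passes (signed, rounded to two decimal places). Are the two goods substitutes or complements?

%ΔQ_{bus passes} = (5608 − 4862)/avg = 746/5235 = 0.142502…
%ΔP_{metro passes} = (177 − 134)/avg = 43/155.5 = 0.276527…
E_cross = (746/5235) / (43/155.5) = 0.5153…
E_cross > 0 ⇒ the goods are substitutes.

0.52; substitutes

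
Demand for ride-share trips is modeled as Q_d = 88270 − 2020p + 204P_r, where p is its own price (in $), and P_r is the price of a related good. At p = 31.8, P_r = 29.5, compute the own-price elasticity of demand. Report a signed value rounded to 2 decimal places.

At the given values, Q_d = 88270 − 2020(31.8) + 204(29.5) = 30052.
∂Q_d/∂p = −2020.
E = (-2020) × (31.8/30052) = -2.1374…

-2.14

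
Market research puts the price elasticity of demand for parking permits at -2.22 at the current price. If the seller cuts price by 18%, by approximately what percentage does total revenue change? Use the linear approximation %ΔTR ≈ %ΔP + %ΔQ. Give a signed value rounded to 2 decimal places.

+21.96%

%ΔQ ≈ Ed × %ΔP = (-2.22) × (-18%) = +39.9600%
%ΔTR ≈ %ΔP + %ΔQ = (-18%) + (+39.9600%) = +21.9600%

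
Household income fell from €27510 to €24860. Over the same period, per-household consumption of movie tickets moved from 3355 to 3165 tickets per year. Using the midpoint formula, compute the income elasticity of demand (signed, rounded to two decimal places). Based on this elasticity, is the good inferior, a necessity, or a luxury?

0.58; necessity

%ΔQ = (3165 − 3355)/[( 3355 + 3165)/2] = -190/3260 = -0.058282…
%ΔIncome = (24860 − 27510)/[( 27510 + 24860)/2] = -2650/26185 = -0.101202…
E_income = (-190/3260) / (-2650/26185) = 0.5758…
0 < E_income < 1 ⇒ normal good, necessity.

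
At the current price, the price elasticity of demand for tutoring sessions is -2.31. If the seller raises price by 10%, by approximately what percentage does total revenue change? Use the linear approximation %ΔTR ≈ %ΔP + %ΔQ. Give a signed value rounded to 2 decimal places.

-13.10%

%ΔQ ≈ Ed × %ΔP = (-2.31) × (+10%) = -23.1000%
%ΔTR ≈ %ΔP + %ΔQ = (+10%) + (-23.1000%) = -13.1000%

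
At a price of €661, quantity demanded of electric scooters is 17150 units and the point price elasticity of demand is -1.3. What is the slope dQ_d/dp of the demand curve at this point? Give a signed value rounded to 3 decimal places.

Ed = (dQ_d/dp)·(p/Q_d) ⇒ dQ_d/dp = Ed·Q_d/p = (-1.3)·17150/661 = -33.72919…

-33.729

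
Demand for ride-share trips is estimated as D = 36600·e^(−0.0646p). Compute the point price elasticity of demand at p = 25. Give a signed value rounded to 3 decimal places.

dD/dp = −0.0646·D = -470.249. At p = 25, D = 7279.4.
Ed = (dD/dp)·(p/D) = (-470.249) × (25/7279.4) = -1.615

-1.615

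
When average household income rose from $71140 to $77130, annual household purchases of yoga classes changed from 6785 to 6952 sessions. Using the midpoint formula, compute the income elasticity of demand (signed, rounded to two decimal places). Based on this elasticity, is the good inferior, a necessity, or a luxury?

%ΔQ = (6952 − 6785)/[( 6785 + 6952)/2] = 167/6868.5 = 0.024313…
%ΔIncome = (77130 − 71140)/[( 71140 + 77130)/2] = 5990/74135 = 0.080798…
E_income = (167/6868.5) / (5990/74135) = 0.3009…
0 < E_income < 1 ⇒ normal good, necessity.

0.30; necessity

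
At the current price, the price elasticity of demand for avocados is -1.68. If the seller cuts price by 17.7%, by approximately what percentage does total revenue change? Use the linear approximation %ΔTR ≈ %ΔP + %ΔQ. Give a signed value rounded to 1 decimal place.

%ΔQ ≈ Ed × %ΔP = (-1.68) × (-17.7%) = +29.7360%
%ΔTR ≈ %ΔP + %ΔQ = (-17.7%) + (+29.7360%) = +12.0360%

+12.0%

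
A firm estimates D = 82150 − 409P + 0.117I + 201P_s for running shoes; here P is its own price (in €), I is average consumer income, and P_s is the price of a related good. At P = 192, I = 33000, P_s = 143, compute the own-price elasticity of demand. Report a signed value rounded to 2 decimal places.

-2.17

At the given values, D = 82150 − 409(192) + 0.117(33000) + 201(143) = 36226.
∂D/∂P = −409.
E = (-409) × (192/36226) = -2.1677…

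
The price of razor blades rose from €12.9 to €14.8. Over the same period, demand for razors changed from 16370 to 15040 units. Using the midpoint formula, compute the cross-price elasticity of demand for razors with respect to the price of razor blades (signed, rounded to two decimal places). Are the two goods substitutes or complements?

%ΔQ_{razors} = (15040 − 16370)/avg = -1330/15705 = -0.084686…
%ΔP_{razor blades} = (14.8 − 12.9)/avg = 1.9/13.85 = 0.137184…
E_cross = (-1330/15705) / (1.9/13.85) = -0.6173…
E_cross < 0 ⇒ the goods are complements.

-0.62; complements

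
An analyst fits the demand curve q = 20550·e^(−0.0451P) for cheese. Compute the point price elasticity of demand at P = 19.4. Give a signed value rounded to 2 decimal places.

dq/dP = −0.0451·q = -386.373. At P = 19.4, q = 8567.03.
Ed = (dq/dP)·(P/q) = (-386.373) × (19.4/8567.03) = -0.8749…

-0.87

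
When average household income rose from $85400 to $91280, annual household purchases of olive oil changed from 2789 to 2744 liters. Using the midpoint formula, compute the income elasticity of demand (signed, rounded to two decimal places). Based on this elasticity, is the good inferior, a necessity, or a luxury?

-0.24; inferior

%ΔQ = (2744 − 2789)/[( 2789 + 2744)/2] = -45/2766.5 = -0.016266…
%ΔIncome = (91280 − 85400)/[( 85400 + 91280)/2] = 5880/88340 = 0.066561…
E_income = (-45/2766.5) / (5880/88340) = -0.2443…
E_income < 0 ⇒ inferior good.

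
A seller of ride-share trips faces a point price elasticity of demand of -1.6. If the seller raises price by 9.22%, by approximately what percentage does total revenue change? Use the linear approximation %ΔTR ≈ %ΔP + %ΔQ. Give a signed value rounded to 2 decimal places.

%ΔQ ≈ Ed × %ΔP = (-1.6) × (+9.22%) = -14.7520%
%ΔTR ≈ %ΔP + %ΔQ = (+9.22%) + (-14.7520%) = -5.5320%

-5.53%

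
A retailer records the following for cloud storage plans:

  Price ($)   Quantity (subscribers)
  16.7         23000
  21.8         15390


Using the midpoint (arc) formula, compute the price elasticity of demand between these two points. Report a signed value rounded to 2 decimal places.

-1.50

%ΔQ = (15390 − 23000) / [(23000 + 15390)/2] = -7610/19195 = -0.396457…
%ΔP = (21.8 − 16.7) / [(16.7 + 21.8)/2] = 5.1/19.25 = 0.264935…
Arc Ed = %ΔQ / %ΔP = (-7610/19195) / (5.1/19.25) = -1.4964…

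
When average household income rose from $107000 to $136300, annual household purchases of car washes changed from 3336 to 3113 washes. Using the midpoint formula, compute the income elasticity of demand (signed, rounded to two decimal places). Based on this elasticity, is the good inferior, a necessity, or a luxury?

-0.29; inferior

%ΔQ = (3113 − 3336)/[( 3336 + 3113)/2] = -223/3224.5 = -0.069158…
%ΔIncome = (136300 − 107000)/[( 107000 + 136300)/2] = 29300/121650 = 0.240854…
E_income = (-223/3224.5) / (29300/121650) = -0.2871…
E_income < 0 ⇒ inferior good.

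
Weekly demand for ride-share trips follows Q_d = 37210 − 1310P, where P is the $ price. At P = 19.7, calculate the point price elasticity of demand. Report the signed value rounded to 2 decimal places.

dQ_d/dP = −1310. At P = 19.7, Q_d = 37210 − 1310(19.7) = 11403.
Ed = (dQ_d/dP)·(P/Q_d) = −1310 × (19.7/11403) = -2.2631…

-2.26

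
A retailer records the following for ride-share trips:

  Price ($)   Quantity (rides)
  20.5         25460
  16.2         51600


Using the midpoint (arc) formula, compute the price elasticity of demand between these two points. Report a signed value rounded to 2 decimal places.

%ΔQ = (51600 − 25460) / [(25460 + 51600)/2] = 26140/38530 = 0.678432…
%ΔP = (16.2 − 20.5) / [(20.5 + 16.2)/2] = -4.3/18.35 = -0.234332…
Arc Ed = %ΔQ / %ΔP = (26140/38530) / (-4.3/18.35) = -2.8951…

-2.90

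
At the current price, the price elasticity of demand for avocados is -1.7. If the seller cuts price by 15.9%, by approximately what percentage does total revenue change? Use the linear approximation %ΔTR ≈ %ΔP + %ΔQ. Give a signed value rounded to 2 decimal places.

%ΔQ ≈ Ed × %ΔP = (-1.7) × (-15.9%) = +27.0300%
%ΔTR ≈ %ΔP + %ΔQ = (-15.9%) + (+27.0300%) = +11.1300%

+11.13%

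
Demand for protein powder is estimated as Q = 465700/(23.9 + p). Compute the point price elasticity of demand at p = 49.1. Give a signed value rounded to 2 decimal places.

dQ/dp = −465700/(23.9 + p)² = -87.3898. At p = 49.1, Q = 6379.45.
Ed = (dQ/dp)·(p/Q) = (-87.3898) × (49.1/6379.45) = -0.6726…

-0.67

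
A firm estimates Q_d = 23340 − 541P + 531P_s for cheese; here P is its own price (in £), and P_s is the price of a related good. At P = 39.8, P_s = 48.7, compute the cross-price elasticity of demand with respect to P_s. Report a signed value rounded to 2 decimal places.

At the given values, Q_d = 23340 − 541(39.8) + 531(48.7) = 27667.9.
∂Q_d/∂P_s = 531.
E = (531) × (48.7/27667.9) = 0.9346…

0.93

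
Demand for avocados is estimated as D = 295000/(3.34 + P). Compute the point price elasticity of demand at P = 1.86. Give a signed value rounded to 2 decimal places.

dD/dP = −295000/(3.34 + P)² = -10909.8. At P = 1.86, D = 56730.8.
Ed = (dD/dP)·(P/D) = (-10909.8) × (1.86/56730.8) = -0.3576…

-0.36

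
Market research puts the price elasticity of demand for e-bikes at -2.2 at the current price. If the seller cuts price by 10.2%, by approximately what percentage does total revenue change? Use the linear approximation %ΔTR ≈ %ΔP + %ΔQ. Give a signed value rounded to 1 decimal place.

%ΔQ ≈ Ed × %ΔP = (-2.2) × (-10.2%) = +22.4400%
%ΔTR ≈ %ΔP + %ΔQ = (-10.2%) + (+22.4400%) = +12.2400%

+12.2%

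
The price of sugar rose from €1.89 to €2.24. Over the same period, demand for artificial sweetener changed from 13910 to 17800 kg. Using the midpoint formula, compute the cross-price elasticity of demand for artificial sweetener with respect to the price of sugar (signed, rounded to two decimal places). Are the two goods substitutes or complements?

%ΔQ_{artificial sweetener} = (17800 − 13910)/avg = 3890/15855 = 0.245348…
%ΔP_{sugar} = (2.24 − 1.89)/avg = 0.35/2.065 = 0.169491…
E_cross = (3890/15855) / (0.35/2.065) = 1.4475…
E_cross > 0 ⇒ the goods are substitutes.

1.45; substitutes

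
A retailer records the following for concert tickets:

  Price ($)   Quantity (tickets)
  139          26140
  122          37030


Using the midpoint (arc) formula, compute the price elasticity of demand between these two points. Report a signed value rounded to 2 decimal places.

%ΔQ = (37030 − 26140) / [(26140 + 37030)/2] = 10890/31585 = 0.344783…
%ΔP = (122 − 139) / [(139 + 122)/2] = -17/130.5 = -0.130268…
Arc Ed = %ΔQ / %ΔP = (10890/31585) / (-17/130.5) = -2.6467…

-2.65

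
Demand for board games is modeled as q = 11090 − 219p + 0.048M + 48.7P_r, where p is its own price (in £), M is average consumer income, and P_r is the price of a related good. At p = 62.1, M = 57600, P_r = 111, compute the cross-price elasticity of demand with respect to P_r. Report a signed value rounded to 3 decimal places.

At the given values, q = 11090 − 219(62.1) + 0.048(57600) + 48.7(111) = 5660.6.
∂q/∂P_r = 48.7.
E = (48.7) × (111/5660.6) = 0.95496…

0.955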